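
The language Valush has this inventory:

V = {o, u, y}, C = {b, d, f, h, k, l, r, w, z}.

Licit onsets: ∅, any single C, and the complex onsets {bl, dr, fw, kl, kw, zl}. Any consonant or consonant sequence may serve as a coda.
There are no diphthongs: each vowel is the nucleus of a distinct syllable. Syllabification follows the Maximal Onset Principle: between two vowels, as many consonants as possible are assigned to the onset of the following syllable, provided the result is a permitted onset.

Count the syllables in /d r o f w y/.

The vowels are o, y — 2 nuclei, so 2 syllables.

2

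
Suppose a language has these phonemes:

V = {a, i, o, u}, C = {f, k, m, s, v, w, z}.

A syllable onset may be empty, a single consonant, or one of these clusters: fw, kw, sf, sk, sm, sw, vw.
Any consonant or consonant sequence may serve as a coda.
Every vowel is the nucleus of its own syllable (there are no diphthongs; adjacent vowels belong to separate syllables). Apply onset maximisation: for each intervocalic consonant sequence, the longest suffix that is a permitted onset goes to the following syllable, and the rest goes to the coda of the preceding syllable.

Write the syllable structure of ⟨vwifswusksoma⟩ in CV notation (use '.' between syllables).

The vowels are i, u, o, a — 4 nuclei, so 4 syllables.
/i…u/ gap (V1→V2): cluster /fsw/ — the longest permitted-onset suffix is /sw/; onset = /sw/, preceding coda = /f/.
/u…o/ gap (V2→V3): /sks/ — longest licit onset from the right is /s/, leaving /sk/ as coda.
/o…a/ gap (V3→V4): /m/ → onset of the next syllable (single consonants are always licit onsets).
So the parse is vwif.swusk.so.ma.
Mapping each syllable to C/V: /vwif/ → CCVC, /swusk/ → CCVCC, /so/ → CV, /ma/ → CV.

CCVC.CCVCC.CV.CV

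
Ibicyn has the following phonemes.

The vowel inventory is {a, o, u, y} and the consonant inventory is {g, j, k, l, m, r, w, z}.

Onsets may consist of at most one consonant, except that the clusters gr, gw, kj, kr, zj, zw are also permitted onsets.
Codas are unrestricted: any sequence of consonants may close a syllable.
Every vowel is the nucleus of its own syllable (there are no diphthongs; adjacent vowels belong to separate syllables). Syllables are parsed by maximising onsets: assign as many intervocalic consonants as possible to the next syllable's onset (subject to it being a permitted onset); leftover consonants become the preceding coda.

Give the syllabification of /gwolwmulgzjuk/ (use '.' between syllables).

The vowels are o, u, u — 3 nuclei, so 3 syllables.
/o…u/ gap (V1→V2): /lwm/ — longest licit onset from the right is /m/, leaving /lw/ as coda.
/u…u/ gap (V2→V3): /lgzj/ — longest licit onset from the right is /zj/, leaving /lg/ as coda.

gwolw.mulg.zjuk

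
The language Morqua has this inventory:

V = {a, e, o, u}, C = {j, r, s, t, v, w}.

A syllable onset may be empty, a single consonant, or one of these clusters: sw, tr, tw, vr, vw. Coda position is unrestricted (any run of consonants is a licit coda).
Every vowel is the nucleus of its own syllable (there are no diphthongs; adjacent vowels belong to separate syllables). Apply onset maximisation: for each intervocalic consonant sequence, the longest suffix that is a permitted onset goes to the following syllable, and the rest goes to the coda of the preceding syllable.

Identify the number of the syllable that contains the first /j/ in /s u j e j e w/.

Nuclei (vowels): u, e, e → 3 syllables.
/u…e/ gap (V1→V2): /j/ is a single consonant, so it becomes the next onset.
/e…e/ gap (V2→V3): /j/ is a single consonant, so it becomes the next onset.
Result: su.je.jew.
The first /j/ is in the onset of syllable 2 (/je/).

2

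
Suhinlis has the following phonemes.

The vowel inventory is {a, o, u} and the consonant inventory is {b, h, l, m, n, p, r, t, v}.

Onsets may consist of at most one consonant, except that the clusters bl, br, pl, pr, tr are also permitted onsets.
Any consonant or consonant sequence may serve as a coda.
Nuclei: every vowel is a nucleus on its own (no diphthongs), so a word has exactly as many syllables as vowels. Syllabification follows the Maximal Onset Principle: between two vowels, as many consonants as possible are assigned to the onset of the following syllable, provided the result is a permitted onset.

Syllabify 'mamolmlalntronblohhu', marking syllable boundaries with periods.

ma.molm.laln.tron.bloh.hu

Nuclei (vowels): a, o, a, o, o, u → 6 syllables.
Between /a/ (V1) and /o/ (V2): /m/ is a single consonant, so it becomes the next onset.
Between /o/ (V2) and /a/ (V3): cluster /lml/ — the longest permitted-onset suffix is /l/; onset = /l/, preceding coda = /lm/.
Between /a/ (V3) and /o/ (V4): cluster /lntr/ — the longest permitted-onset suffix is /tr/; onset = /tr/, preceding coda = /ln/.
Between /o/ (V4) and /o/ (V5): /nbl/ — longest licit onset from the right is /bl/, leaving /n/ as coda.
Between /o/ (V5) and /u/ (V6): /hh/; trying suffixes from longest down, /h/ is the first permitted one, so coda /h/ | onset /h/.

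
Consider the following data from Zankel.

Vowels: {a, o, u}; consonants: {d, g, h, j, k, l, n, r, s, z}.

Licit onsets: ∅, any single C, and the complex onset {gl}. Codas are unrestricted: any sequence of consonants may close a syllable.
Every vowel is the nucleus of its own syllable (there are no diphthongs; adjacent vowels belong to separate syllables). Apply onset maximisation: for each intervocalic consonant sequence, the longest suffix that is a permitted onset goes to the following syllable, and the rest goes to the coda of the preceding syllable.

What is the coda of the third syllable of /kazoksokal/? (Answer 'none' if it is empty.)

none

Nuclei (vowels): a, o, o, a → 4 syllables.
V1 /a/ – V2 /o/: /z/ is a single consonant, so it becomes the next onset.
V2 /o/ – V3 /o/: /ks/ — longest licit onset from the right is /s/, leaving /k/ as coda.
V3 /o/ – V4 /a/: just /k/ — single C goes to the following onset.
Result: ka.zok.so.kal.
Syllable 3 is /so/: onset /s/, nucleus /o/, coda ∅.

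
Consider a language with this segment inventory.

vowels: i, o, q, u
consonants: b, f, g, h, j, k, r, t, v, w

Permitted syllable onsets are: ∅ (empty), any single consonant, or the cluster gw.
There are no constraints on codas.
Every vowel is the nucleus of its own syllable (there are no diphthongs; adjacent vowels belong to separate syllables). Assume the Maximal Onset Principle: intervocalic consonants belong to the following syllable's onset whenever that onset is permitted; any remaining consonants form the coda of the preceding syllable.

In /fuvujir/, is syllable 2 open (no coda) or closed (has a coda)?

The vowels are u, u, i — 3 nuclei, so 3 syllables.
V1 /u/ – V2 /u/: /v/ → onset of the next syllable (single consonants are always licit onsets).
V2 /u/ – V3 /i/: /j/ → onset of the next syllable (single consonants are always licit onsets).
Result: fu.vu.jir.
Syllable 2 is /vu/; it ends in its nucleus with no coda, so it is open.

open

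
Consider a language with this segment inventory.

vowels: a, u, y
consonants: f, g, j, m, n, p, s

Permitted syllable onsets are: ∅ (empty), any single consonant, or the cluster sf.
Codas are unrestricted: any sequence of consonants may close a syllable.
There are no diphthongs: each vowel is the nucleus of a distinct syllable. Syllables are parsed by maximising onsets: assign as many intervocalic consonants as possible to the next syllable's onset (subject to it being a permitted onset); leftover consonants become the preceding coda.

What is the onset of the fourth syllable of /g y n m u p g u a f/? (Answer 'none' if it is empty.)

none

Vowels present: y, u, u, a; each is a nucleus, giving 4 syllables.
Between /y/ (V1) and /u/ (V2): /nm/; trying suffixes from longest down, /m/ is the first permitted one, so coda /n/ | onset /m/.
Between /u/ (V2) and /u/ (V3): /pg/; trying suffixes from longest down, /g/ is the first permitted one, so coda /p/ | onset /g/.
Between /u/ (V3) and /a/ (V4): hiatus — the boundary sits between the two vowels.
So the parse is gyn.mup.gu.af.
Syllable 4 is /af/: onset ∅, nucleus /a/, coda /f/.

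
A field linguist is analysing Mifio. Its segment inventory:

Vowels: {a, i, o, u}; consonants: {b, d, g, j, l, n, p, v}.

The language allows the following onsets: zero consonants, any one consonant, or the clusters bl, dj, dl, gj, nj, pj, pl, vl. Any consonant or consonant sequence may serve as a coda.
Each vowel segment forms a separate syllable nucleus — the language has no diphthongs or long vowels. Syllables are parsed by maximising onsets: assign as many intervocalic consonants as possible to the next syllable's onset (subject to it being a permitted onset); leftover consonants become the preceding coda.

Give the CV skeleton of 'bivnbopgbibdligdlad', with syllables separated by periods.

CVCC.CVCC.CVC.CCVC.CCVC

The vowels are i, o, i, i, a — 5 nuclei, so 5 syllables.
/i…o/ gap (V1→V2): /vnb/ splits as /vn/ + /b/ (/b/ is the longest suffix that is a licit onset).
/o…i/ gap (V2→V3): cluster /pgb/ — the longest permitted-onset suffix is /b/; onset = /b/, preceding coda = /pg/.
/i…i/ gap (V3→V4): /bdl/ — longest licit onset from the right is /dl/, leaving /b/ as coda.
/i…a/ gap (V4→V5): /gdl/; trying suffixes from longest down, /dl/ is the first permitted one, so coda /g/ | onset /dl/.
So the parse is bivn.bopg.bib.dlig.dlad.
Mapping each syllable to C/V: /bivn/ → CVCC, /bopg/ → CVCC, /bib/ → CVC, /dlig/ → CCVC, /dlad/ → CCVC.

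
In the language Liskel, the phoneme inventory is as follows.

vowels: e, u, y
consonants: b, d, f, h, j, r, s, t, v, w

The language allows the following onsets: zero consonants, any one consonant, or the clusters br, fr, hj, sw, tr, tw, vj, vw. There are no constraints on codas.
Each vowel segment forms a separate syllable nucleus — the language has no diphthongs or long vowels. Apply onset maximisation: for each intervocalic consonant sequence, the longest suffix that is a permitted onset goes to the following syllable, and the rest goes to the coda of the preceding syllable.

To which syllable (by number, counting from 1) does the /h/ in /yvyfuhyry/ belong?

Nuclei (vowels): y, y, u, y, y → 5 syllables.
σ1/σ2 boundary: just /v/ — single C goes to the following onset.
σ2/σ3 boundary: /f/ is a single consonant, so it becomes the next onset.
σ3/σ4 boundary: /h/ is a single consonant, so it becomes the next onset.
σ4/σ5 boundary: just /r/ — single C goes to the following onset.
Putting it together: y.vy.fu.hy.ry.
The /h/ is in the onset of syllable 4 (/hy/).

4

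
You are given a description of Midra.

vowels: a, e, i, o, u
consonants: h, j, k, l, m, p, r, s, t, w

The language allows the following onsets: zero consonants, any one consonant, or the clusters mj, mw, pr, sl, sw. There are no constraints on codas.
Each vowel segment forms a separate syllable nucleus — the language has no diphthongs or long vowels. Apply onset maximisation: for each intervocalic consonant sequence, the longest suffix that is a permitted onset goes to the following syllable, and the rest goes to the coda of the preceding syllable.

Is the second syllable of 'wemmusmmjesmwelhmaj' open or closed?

closed

The vowels are e, u, e, e, a — 5 nuclei, so 5 syllables.
σ1/σ2 boundary: cluster /mm/ — the longest permitted-onset suffix is /m/; onset = /m/, preceding coda = /m/.
σ2/σ3 boundary: /smmj/ — longest licit onset from the right is /mj/, leaving /sm/ as coda.
σ3/σ4 boundary: /smw/ splits as /s/ + /mw/ (/mw/ is the longest suffix that is a licit onset).
σ4/σ5 boundary: /lhm/ — longest licit onset from the right is /m/, leaving /lh/ as coda.
Syllabification: wem.musm.mjes.mwelh.maj.
Syllable 2 is /musm/ with coda /sm/, so it is closed.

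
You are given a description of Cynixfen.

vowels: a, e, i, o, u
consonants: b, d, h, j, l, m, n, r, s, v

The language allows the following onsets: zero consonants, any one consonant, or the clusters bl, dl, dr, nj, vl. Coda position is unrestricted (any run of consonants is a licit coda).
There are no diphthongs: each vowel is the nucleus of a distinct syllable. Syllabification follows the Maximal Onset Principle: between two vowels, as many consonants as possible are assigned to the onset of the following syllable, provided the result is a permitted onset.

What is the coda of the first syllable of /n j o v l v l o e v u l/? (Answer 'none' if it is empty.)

vl

Nuclei (vowels): o, o, e, u → 4 syllables.
Between /o/ (V1) and /o/ (V2): /vlvl/ splits as /vl/ + /vl/ (/vl/ is the longest suffix that is a licit onset).
Between /o/ (V2) and /e/ (V3): no consonants, so the boundary falls immediately after /o/.
Between /e/ (V3) and /u/ (V4): just /v/ — single C goes to the following onset.
So the parse is njovl.vlo.e.vul.
Syllable 1 is /njovl/: onset /nj/, nucleus /o/, coda /vl/.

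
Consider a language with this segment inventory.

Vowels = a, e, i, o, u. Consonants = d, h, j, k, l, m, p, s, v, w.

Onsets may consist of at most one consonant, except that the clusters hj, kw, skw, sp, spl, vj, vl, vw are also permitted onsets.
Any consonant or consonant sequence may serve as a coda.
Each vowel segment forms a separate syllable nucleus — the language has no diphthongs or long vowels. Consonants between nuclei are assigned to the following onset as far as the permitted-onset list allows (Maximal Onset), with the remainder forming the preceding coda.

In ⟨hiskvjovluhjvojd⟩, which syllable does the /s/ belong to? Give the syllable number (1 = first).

Vowels present: i, o, u, o; each is a nucleus, giving 4 syllables.
σ1/σ2 boundary: /skvj/ — longest licit onset from the right is /vj/, leaving /sk/ as coda.
σ2/σ3 boundary: /vl/ is a licit onset in full, so it all attaches to the next syllable.
σ3/σ4 boundary: /hjv/ — longest licit onset from the right is /v/, leaving /hj/ as coda.
So the parse is hisk.vjo.vluhj.vojd.
The /s/ is in the coda of syllable 1 (/hisk/).

1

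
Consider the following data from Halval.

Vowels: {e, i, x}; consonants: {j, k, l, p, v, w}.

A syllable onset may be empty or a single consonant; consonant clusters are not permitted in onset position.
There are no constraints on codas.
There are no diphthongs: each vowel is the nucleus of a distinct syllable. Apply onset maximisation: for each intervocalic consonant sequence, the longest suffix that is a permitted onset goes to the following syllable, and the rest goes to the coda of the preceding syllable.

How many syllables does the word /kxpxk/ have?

2

The vowels are x, x — 2 nuclei, so 2 syllables.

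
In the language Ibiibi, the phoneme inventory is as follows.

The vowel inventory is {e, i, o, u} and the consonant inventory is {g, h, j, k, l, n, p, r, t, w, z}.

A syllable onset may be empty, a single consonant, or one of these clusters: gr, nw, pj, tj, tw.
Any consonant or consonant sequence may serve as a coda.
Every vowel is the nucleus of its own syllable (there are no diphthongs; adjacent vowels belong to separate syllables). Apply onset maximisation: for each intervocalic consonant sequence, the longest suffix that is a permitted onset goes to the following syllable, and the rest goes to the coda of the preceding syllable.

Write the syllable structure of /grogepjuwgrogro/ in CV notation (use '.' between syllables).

CCV.CV.CCVC.CCV.CCV

Nuclei (vowels): o, e, u, o, o → 5 syllables.
Between /o/ (V1) and /e/ (V2): /g/ → onset of the next syllable (single consonants are always licit onsets).
Between /e/ (V2) and /u/ (V3): /pj/ is a licit onset in full, so it all attaches to the next syllable.
Between /u/ (V3) and /o/ (V4): /wgr/; trying suffixes from longest down, /gr/ is the first permitted one, so coda /w/ | onset /gr/.
Between /o/ (V4) and /o/ (V5): cluster /gr/ — /gr/ is itself a permitted onset, so the whole cluster goes right; preceding coda = ∅.
Result: gro.ge.pjuw.gro.gro.
Mapping each syllable to C/V: /gro/ → CCV, /ge/ → CV, /pjuw/ → CCVC, /gro/ → CCV, /gro/ → CCV.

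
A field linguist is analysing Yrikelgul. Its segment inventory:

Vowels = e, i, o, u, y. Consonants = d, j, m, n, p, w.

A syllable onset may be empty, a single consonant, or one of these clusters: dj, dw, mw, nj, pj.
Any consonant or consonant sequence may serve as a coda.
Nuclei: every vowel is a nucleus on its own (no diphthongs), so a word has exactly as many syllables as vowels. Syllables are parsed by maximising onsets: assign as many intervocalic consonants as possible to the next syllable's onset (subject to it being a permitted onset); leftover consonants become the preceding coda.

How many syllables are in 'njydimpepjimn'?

Nuclei (vowels): y, i, e, i → 4 syllables.

4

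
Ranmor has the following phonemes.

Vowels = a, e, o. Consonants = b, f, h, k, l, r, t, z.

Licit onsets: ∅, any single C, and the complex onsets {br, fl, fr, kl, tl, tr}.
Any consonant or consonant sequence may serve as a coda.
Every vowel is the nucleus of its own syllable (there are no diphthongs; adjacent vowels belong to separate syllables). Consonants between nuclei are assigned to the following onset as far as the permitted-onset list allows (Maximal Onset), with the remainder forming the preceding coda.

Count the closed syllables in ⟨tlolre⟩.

1

Nuclei (vowels): o, e → 2 syllables.
V1 /o/ – V2 /e/: /lr/ — longest licit onset from the right is /r/, leaving /l/ as coda.
Putting it together: tlol.re.
Classifying each syllable: /tlol/ (closed), /re/ (open).
Closed syllables: 1.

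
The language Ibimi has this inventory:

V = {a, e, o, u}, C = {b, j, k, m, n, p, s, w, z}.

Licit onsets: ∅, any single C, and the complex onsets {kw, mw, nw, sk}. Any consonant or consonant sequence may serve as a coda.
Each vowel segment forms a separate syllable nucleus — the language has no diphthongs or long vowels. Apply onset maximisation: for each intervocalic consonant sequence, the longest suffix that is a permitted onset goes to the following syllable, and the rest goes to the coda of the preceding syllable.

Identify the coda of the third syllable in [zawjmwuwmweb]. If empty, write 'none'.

The vowels are a, u, e — 3 nuclei, so 3 syllables.
V1 /a/ – V2 /u/: cluster /wjmw/ — the longest permitted-onset suffix is /mw/; onset = /mw/, preceding coda = /wj/.
V2 /u/ – V3 /e/: /wmw/ — longest licit onset from the right is /mw/, leaving /w/ as coda.
Syllabification: zawj.mwuw.mweb.
Syllable 3 is /mweb/: onset /mw/, nucleus /e/, coda /b/.

b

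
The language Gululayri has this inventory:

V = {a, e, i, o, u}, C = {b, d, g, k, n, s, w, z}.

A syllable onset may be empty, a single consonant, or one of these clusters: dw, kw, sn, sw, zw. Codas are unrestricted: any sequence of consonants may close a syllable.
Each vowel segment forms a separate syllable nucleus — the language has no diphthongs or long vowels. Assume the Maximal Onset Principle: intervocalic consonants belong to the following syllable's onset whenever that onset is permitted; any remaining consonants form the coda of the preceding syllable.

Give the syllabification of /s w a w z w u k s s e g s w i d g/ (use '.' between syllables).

Nuclei (vowels): a, u, e, i → 4 syllables.
σ1/σ2 boundary: /wzw/ splits as /w/ + /zw/ (/zw/ is the longest suffix that is a licit onset).
σ2/σ3 boundary: /kss/; trying suffixes from longest down, /s/ is the first permitted one, so coda /ks/ | onset /s/.
σ3/σ4 boundary: /gsw/ splits as /g/ + /sw/ (/sw/ is the longest suffix that is a licit onset).

swaw.zwuks.seg.swidg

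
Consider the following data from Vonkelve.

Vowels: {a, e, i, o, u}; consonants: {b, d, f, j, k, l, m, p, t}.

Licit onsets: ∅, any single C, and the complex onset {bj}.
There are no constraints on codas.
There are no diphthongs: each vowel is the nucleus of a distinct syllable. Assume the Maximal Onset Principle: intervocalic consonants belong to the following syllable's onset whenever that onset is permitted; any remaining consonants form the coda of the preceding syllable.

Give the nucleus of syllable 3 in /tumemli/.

i

Nuclei (vowels): u, e, i → 3 syllables.
The third nucleus (vowel 3 from the left) is /i/.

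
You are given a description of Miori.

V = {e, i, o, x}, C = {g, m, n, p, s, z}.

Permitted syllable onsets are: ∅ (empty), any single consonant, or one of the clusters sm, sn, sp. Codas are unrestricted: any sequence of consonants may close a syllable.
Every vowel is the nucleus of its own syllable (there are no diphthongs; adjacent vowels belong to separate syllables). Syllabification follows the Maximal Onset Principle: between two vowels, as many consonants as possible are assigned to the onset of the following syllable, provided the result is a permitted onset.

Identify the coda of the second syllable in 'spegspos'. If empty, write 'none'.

The vowels are e, o — 2 nuclei, so 2 syllables.
σ1/σ2 boundary: cluster /gsp/ — the longest permitted-onset suffix is /sp/; onset = /sp/, preceding coda = /g/.
Putting it together: speg.spos.
Syllable 2 is /spos/: onset /sp/, nucleus /o/, coda /s/.

s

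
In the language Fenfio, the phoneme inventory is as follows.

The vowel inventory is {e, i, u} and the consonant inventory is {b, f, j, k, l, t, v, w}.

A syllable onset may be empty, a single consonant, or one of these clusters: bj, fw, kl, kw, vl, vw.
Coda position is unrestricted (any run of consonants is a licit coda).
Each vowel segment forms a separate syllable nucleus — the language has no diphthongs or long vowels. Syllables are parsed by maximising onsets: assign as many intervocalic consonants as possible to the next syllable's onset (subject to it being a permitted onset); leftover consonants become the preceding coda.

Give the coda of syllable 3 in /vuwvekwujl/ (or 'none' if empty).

The vowels are u, e, u — 3 nuclei, so 3 syllables.
Between /u/ (V1) and /e/ (V2): /wv/ — longest licit onset from the right is /v/, leaving /w/ as coda.
Between /e/ (V2) and /u/ (V3): cluster /kw/ — /kw/ is itself a permitted onset, so the whole cluster goes right; preceding coda = ∅.
Putting it together: vuw.ve.kwujl.
Syllable 3 is /kwujl/: onset /kw/, nucleus /u/, coda /jl/.

jl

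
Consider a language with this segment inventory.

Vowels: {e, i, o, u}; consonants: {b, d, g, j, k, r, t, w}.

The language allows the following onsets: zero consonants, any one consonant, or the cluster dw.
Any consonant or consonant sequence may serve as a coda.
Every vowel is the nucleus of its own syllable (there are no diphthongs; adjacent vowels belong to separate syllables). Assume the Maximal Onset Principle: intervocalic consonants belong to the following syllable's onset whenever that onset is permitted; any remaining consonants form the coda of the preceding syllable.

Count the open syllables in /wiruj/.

1

Nuclei (vowels): i, u → 2 syllables.
/i…u/ gap (V1→V2): just /r/ — single C goes to the following onset.
Result: wi.ruj.
Classifying each syllable: /wi/ (open), /ruj/ (closed).
Open syllables: 1.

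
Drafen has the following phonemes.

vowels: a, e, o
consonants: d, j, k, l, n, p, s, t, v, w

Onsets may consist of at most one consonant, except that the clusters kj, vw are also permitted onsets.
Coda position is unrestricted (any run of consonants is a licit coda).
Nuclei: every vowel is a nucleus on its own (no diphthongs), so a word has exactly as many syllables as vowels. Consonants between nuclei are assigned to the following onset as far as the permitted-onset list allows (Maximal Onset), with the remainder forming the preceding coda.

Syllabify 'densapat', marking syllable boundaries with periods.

Vowels present: e, a, a; each is a nucleus, giving 3 syllables.
/e…a/ gap (V1→V2): /ns/; trying suffixes from longest down, /s/ is the first permitted one, so coda /n/ | onset /s/.
/a…a/ gap (V2→V3): /p/ is a single consonant, so it becomes the next onset.

den.sa.pat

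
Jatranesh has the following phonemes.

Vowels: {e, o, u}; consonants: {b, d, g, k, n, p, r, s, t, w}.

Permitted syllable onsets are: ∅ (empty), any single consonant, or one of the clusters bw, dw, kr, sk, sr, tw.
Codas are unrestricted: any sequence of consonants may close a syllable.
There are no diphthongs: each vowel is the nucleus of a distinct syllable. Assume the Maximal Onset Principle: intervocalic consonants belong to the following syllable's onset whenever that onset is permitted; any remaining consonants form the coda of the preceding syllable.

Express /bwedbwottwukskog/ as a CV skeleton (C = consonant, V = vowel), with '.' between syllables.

The vowels are e, o, u, o — 4 nuclei, so 4 syllables.
Between /e/ (V1) and /o/ (V2): cluster /dbw/ — the longest permitted-onset suffix is /bw/; onset = /bw/, preceding coda = /d/.
Between /o/ (V2) and /u/ (V3): cluster /ttw/ — the longest permitted-onset suffix is /tw/; onset = /tw/, preceding coda = /t/.
Between /u/ (V3) and /o/ (V4): cluster /ksk/ — the longest permitted-onset suffix is /sk/; onset = /sk/, preceding coda = /k/.
So the parse is bwed.bwot.twuk.skog.
Mapping each syllable to C/V: /bwed/ → CCVC, /bwot/ → CCVC, /twuk/ → CCVC, /skog/ → CCVC.

CCVC.CCVC.CCVC.CCVC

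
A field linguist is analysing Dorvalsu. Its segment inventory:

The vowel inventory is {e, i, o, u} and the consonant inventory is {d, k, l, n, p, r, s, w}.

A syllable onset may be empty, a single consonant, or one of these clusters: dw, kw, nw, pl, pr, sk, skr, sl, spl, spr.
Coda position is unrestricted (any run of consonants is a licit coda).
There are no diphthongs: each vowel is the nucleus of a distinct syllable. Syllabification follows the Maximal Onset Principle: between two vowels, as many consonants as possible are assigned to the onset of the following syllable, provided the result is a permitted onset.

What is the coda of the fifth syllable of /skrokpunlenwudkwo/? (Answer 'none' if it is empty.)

Vowels present: o, u, e, u, o; each is a nucleus, giving 5 syllables.
σ1/σ2 boundary: cluster /kp/ — the longest permitted-onset suffix is /p/; onset = /p/, preceding coda = /k/.
σ2/σ3 boundary: cluster /nl/ — the longest permitted-onset suffix is /l/; onset = /l/, preceding coda = /n/.
σ3/σ4 boundary: /nw/ — entire cluster is a permitted onset → onset /nw/, coda ∅.
σ4/σ5 boundary: /dkw/ — longest licit onset from the right is /kw/, leaving /d/ as coda.
So the parse is skrok.pun.le.nwud.kwo.
Syllable 5 is /kwo/: onset /kw/, nucleus /o/, coda ∅.

none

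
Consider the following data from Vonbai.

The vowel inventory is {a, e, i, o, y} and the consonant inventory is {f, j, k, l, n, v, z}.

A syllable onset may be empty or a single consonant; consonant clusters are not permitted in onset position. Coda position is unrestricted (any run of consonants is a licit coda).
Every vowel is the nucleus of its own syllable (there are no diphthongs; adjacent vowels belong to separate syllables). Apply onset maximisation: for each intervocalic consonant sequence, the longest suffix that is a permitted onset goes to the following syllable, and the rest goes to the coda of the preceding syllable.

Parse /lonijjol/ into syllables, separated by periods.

lo.nij.jol

Nuclei (vowels): o, i, o → 3 syllables.
/o…i/ gap (V1→V2): /n/ → onset of the next syllable (single consonants are always licit onsets).
/i…o/ gap (V2→V3): /jj/; trying suffixes from longest down, /j/ is the first permitted one, so coda /j/ | onset /j/.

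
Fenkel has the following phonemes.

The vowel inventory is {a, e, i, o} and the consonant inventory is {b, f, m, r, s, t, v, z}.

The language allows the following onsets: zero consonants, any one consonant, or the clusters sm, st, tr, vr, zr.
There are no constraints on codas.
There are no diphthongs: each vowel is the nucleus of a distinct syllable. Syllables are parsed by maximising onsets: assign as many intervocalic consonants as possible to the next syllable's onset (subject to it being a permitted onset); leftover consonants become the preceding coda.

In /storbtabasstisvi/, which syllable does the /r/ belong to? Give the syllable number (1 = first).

Vowels present: o, a, a, i, i; each is a nucleus, giving 5 syllables.
/o…a/ gap (V1→V2): /rbt/ — longest licit onset from the right is /t/, leaving /rb/ as coda.
/a…a/ gap (V2→V3): just /b/ — single C goes to the following onset.
/a…i/ gap (V3→V4): /sst/; trying suffixes from longest down, /st/ is the first permitted one, so coda /s/ | onset /st/.
/i…i/ gap (V4→V5): /sv/ — longest licit onset from the right is /v/, leaving /s/ as coda.
So the parse is storb.ta.bas.stis.vi.
The /r/ is in the coda of syllable 1 (/storb/).

1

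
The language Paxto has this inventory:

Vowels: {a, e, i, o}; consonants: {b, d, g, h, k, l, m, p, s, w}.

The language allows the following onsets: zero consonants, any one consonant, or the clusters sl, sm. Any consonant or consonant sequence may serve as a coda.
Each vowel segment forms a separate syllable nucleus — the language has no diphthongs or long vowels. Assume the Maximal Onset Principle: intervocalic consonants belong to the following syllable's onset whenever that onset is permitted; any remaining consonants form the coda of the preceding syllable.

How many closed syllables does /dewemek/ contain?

The vowels are e, e, e — 3 nuclei, so 3 syllables.
/e…e/ gap (V1→V2): /w/ is a single consonant, so it becomes the next onset.
/e…e/ gap (V2→V3): /m/ is a single consonant, so it becomes the next onset.
Result: de.we.mek.
Classifying each syllable: /de/ (open), /we/ (open), /mek/ (closed).
Closed syllables: 1.

1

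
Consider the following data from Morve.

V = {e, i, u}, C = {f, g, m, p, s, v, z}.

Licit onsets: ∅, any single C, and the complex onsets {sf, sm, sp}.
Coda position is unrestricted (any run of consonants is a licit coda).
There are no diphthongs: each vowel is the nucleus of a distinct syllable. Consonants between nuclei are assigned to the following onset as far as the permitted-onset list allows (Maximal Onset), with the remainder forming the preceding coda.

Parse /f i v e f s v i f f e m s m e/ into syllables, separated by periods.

The vowels are i, e, i, e, e — 5 nuclei, so 5 syllables.
/i…e/ gap (V1→V2): just /v/ — single C goes to the following onset.
/e…i/ gap (V2→V3): cluster /fsv/ — the longest permitted-onset suffix is /v/; onset = /v/, preceding coda = /fs/.
/i…e/ gap (V3→V4): /ff/ — longest licit onset from the right is /f/, leaving /f/ as coda.
/e…e/ gap (V4→V5): /msm/ splits as /m/ + /sm/ (/sm/ is the longest suffix that is a licit onset).

fi.vefs.vif.fem.sme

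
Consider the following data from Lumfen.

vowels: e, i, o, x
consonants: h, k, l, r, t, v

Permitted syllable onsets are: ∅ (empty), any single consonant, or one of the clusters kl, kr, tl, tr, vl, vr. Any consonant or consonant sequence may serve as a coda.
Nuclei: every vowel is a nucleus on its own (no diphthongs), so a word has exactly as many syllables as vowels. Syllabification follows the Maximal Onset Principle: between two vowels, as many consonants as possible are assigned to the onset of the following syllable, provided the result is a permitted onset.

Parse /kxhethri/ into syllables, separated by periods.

kx.heth.ri

Nuclei (vowels): x, e, i → 3 syllables.
/x…e/ gap (V1→V2): /h/ is a single consonant, so it becomes the next onset.
/e…i/ gap (V2→V3): /thr/ — longest licit onset from the right is /r/, leaving /th/ as coda.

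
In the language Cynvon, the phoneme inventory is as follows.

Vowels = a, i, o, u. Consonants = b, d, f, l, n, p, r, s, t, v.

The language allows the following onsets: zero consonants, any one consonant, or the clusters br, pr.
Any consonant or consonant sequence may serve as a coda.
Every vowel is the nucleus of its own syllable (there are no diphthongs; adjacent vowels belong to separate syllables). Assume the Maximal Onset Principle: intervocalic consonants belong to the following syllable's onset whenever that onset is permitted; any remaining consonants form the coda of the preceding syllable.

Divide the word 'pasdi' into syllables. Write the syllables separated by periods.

Vowels present: a, i; each is a nucleus, giving 2 syllables.
Between /a/ (V1) and /i/ (V2): /sd/ splits as /s/ + /d/ (/d/ is the longest suffix that is a licit onset).

pas.di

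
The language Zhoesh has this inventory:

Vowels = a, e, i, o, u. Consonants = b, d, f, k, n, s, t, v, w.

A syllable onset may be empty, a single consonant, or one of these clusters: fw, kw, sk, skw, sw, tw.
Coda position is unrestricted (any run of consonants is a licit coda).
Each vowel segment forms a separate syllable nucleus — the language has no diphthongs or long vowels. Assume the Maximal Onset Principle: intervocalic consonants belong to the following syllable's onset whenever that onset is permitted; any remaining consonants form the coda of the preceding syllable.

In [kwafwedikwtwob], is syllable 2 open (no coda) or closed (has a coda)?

open

Nuclei (vowels): a, e, i, o → 4 syllables.
V1 /a/ – V2 /e/: /fw/ is a licit onset in full, so it all attaches to the next syllable.
V2 /e/ – V3 /i/: /d/ → onset of the next syllable (single consonants are always licit onsets).
V3 /i/ – V4 /o/: cluster /kwtw/ — the longest permitted-onset suffix is /tw/; onset = /tw/, preceding coda = /kw/.
So the parse is kwa.fwe.dikw.twob.
Syllable 2 is /fwe/; it ends in its nucleus with no coda, so it is open.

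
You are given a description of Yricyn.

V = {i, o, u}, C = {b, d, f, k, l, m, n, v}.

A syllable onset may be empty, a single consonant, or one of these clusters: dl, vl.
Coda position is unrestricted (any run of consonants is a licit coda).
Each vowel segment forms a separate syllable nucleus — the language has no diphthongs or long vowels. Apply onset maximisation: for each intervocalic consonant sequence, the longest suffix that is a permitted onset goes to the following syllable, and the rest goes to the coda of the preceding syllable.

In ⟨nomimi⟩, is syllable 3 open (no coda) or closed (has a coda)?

open

Vowels present: o, i, i; each is a nucleus, giving 3 syllables.
σ1/σ2 boundary: /m/ → onset of the next syllable (single consonants are always licit onsets).
σ2/σ3 boundary: /m/ is a single consonant, so it becomes the next onset.
Syllabification: no.mi.mi.
Syllable 3 is /mi/; it ends in its nucleus with no coda, so it is open.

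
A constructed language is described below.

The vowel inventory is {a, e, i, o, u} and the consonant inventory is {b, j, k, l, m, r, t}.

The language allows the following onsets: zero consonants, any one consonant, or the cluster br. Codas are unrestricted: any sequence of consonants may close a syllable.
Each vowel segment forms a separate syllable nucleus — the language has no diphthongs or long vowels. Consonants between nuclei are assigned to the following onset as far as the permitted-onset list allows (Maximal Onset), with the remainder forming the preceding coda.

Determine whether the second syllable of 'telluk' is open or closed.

Nuclei (vowels): e, u → 2 syllables.
Between /e/ (V1) and /u/ (V2): cluster /ll/ — the longest permitted-onset suffix is /l/; onset = /l/, preceding coda = /l/.
Result: tel.luk.
Syllable 2 is /luk/ with coda /k/, so it is closed.

closed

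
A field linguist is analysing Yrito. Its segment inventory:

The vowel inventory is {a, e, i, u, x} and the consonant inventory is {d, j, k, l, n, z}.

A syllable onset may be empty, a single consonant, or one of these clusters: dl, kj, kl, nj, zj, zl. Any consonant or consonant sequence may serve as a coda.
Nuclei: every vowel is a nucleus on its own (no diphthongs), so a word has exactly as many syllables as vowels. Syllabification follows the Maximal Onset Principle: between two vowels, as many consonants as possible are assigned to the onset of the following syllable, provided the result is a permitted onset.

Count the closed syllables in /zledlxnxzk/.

1

The vowels are e, x, x — 3 nuclei, so 3 syllables.
/e…x/ gap (V1→V2): cluster /dl/ — /dl/ is itself a permitted onset, so the whole cluster goes right; preceding coda = ∅.
/x…x/ gap (V2→V3): /n/ is a single consonant, so it becomes the next onset.
Syllabification: zle.dlx.nxzk.
Classifying each syllable: /zle/ (open), /dlx/ (open), /nxzk/ (closed).
Closed syllables: 1.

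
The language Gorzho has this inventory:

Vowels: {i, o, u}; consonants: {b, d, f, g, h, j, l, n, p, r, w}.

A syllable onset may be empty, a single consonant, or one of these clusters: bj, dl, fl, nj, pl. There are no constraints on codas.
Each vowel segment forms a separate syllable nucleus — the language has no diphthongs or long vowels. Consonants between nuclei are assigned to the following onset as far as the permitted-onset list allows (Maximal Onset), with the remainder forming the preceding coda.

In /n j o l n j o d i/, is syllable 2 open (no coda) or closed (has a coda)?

open

The vowels are o, o, i — 3 nuclei, so 3 syllables.
Between /o/ (V1) and /o/ (V2): /lnj/ splits as /l/ + /nj/ (/nj/ is the longest suffix that is a licit onset).
Between /o/ (V2) and /i/ (V3): just /d/ — single C goes to the following onset.
Syllabification: njol.njo.di.
Syllable 2 is /njo/; it ends in its nucleus with no coda, so it is open.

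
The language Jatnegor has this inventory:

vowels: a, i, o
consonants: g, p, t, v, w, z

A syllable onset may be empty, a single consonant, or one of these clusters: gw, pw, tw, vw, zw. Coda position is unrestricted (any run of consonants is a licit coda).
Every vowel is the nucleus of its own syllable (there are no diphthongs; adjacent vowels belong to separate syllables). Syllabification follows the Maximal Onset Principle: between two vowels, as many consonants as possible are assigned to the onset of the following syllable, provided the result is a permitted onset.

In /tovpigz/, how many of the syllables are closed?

2

The vowels are o, i — 2 nuclei, so 2 syllables.
V1 /o/ – V2 /i/: /vp/; trying suffixes from longest down, /p/ is the first permitted one, so coda /v/ | onset /p/.
Putting it together: tov.pigz.
Classifying each syllable: /tov/ (closed), /pigz/ (closed).
Closed syllables: 2.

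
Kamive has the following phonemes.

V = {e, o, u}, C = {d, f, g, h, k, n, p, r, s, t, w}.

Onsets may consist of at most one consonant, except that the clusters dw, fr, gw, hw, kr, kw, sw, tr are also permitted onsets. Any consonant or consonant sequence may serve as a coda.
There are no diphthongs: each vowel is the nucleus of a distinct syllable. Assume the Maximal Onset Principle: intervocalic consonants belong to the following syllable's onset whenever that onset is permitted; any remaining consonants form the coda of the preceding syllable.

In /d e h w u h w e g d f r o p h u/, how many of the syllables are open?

Nuclei (vowels): e, u, e, o, u → 5 syllables.
Between /e/ (V1) and /u/ (V2): cluster /hw/ — /hw/ is itself a permitted onset, so the whole cluster goes right; preceding coda = ∅.
Between /u/ (V2) and /e/ (V3): /hw/ is a licit onset in full, so it all attaches to the next syllable.
Between /e/ (V3) and /o/ (V4): /gdfr/ — longest licit onset from the right is /fr/, leaving /gd/ as coda.
Between /o/ (V4) and /u/ (V5): /ph/ splits as /p/ + /h/ (/h/ is the longest suffix that is a licit onset).
Result: de.hwu.hwegd.frop.hu.
Classifying each syllable: /de/ (open), /hwu/ (open), /hwegd/ (closed), /frop/ (closed), /hu/ (open).
Open syllables: 3.

3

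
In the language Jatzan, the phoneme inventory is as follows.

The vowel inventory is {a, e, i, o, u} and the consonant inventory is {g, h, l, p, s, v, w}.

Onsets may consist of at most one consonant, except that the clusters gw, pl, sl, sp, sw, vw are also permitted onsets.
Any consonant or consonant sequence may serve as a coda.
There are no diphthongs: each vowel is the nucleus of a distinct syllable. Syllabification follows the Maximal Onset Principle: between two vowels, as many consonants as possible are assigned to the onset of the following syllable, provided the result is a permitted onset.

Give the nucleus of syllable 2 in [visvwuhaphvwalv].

Vowels present: i, u, a, a; each is a nucleus, giving 4 syllables.
The second nucleus (vowel 2 from the left) is /u/.

u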